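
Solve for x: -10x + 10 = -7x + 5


Starting with: -10x + 10 = -7x + 5
Move all x terms to left: (-10 + 7)x = 5 - 10
Simplify: -3x = -5
Divide both sides by -3: x = 5/3

x = 5/3


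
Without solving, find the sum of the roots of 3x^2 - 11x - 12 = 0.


By Vieta's formulas for ax^2 + bx + c = 0:
  Sum of roots = -b/a
  Product of roots = c/a

Here a = 3, b = -11, c = -12
Sum = -(-11)/3 = 11/3
Product = -12/3 = -4

Sum = 11/3


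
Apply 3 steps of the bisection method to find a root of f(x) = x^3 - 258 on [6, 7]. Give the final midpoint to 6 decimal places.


f(x) = x^3 - 258
f(6) = -42 < 0
f(7) = 85 > 0

Step 1: midpoint = (6.000000 + 7.000000)/2 = 6.500000
  f(6.500000) = 16.625000
  f(mid) > 0, so root is in [6.000000, 6.500000]

Step 2: midpoint = (6.000000 + 6.500000)/2 = 6.250000
  f(6.250000) = -13.859375
  f(mid) < 0, so root is in [6.250000, 6.500000]

Step 3: midpoint = (6.250000 + 6.500000)/2 = 6.375000
  f(6.375000) = 1.083984
  f(mid) > 0, so root is in [6.250000, 6.375000]

midpoint = 6.375000


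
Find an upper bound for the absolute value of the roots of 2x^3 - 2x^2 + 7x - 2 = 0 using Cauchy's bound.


Cauchy's bound: all roots r satisfy |r| <= 1 + max(|a_i/a_n|) for i = 0,...,n-1
where a_n is the leading coefficient.

Coefficients: [2, -2, 7, -2]
Leading coefficient a_n = 2
Ratios |a_i/a_n|: 1, 7/2, 1
Maximum ratio: 7/2
Cauchy's bound: |r| <= 1 + 7/2 = 9/2

Upper bound = 9/2


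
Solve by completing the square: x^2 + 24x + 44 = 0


Start: x^2 + 24x + 44 = 0
Move constant: x^2 + 24x = -44
Half of 24 is 12, squared is 144
Add 144 to both sides: x^2 + 24x + 144 = 100
(x + 12)^2 = 100
x + 12 = ±10
x = -12 + 10 = -2 or x = -12 - 10 = -22

x = -22, x = -2


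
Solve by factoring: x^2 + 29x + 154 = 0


We need two numbers that multiply to 154 and add to 29.
Those numbers are 7 and 22 (since 7 * 22 = 154 and 7 + 22 = 29).
So x^2 + 29x + 154 = (x + 7)(x + 22) = 0
Setting each factor to zero: x = -7 or x = -22

x = -22, x = -7


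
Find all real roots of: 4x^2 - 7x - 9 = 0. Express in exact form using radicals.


Using the quadratic formula: x = (-b ± sqrt(b^2 - 4ac)) / (2a)
Here a = 4, b = -7, c = -9
Discriminant = b^2 - 4ac = (-7)^2 - 4(4)(-9) = 49 + 144 = 193
Since discriminant = 193 > 0, there are two real roots.
x = (7 ± sqrt(193)) / 8
Numerically: x ≈ 2.6116 or x ≈ -0.8616

x = (7 + sqrt(193)) / 8 or x = (7 - sqrt(193)) / 8


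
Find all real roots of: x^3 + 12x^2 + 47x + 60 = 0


Let p(x) = x^3 + 12x^2 + 47x + 60. By the rational root theorem (leading coefficient 1), any rational root is an integer divisor of 60: try ±1, ±2, ... in turn.
Test x = 1: value = 120 ≠ 0.
Test x = -1: value = 24 ≠ 0.
Test x = 2: value = 210 ≠ 0.
Test x = -2: value = 6 ≠ 0.
Test x = 3: value = 336 ≠ 0.
Test x = -3: value = 0 ✓, so (x + 3) is a factor.
Synthetic division by (x + 3): bring down 1; 1(-3) + 12 = 9; 9(-3) + 47 = 20; 20(-3) + 60 = 0 → quotient x^2 + 9x + 20, remainder 0.
Solve the quadratic x^2 + 9x + 20 = 0: discriminant = 9^2 - 4(1)(20) = 81 - 80 = 1.
sqrt(1) = 1, so x = (-9 ± 1)/2: x = -4 or x = -5.

x = -5, x = -4, x = -3


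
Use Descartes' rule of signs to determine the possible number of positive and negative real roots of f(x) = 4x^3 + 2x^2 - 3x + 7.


Descartes' rule of signs:

For positive roots, count sign changes in f(x) = 4x^3 + 2x^2 - 3x + 7:
Signs of coefficients: +, +, -, +
Number of sign changes: 2
Possible positive real roots: 2, 0

For negative roots, examine f(-x) = -4x^3 + 2x^2 + 3x + 7:
Signs of coefficients: -, +, +, +
Number of sign changes: 1
Possible negative real roots: 1

Positive roots: 2 or 0; Negative roots: 1


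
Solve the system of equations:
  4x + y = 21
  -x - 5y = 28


Using Cramer's rule:
Determinant D = (4)(-5) - (-1)(1) = -20 + 1 = -19
Dx = (21)(-5) - (28)(1) = -105 - 28 = -133
Dy = (4)(28) - (-1)(21) = 112 + 21 = 133
x = Dx/D = -133/-19 = 7
y = Dy/D = 133/-19 = -7

x = 7, y = -7


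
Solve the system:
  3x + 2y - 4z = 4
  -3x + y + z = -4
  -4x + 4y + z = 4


Using Cramer's rule. Expand each determinant along the first row.
D  = 3*[1*1 - 1*4] - 2*[(-3)*1 - 1*(-4)] + (-4)*[(-3)*4 - 1*(-4)]
  = 3*(-3) - 2*(1) + (-4)*(-8) = 21
Dx = 4*[1*1 - 1*4] - 2*[(-4)*1 - 1*4] + (-4)*[(-4)*4 - 1*4]
  = 4*(-3) - 2*(-8) + (-4)*(-20) = 84
Dy = 3*[(-4)*1 - 1*4] - 4*[(-3)*1 - 1*(-4)] + (-4)*[(-3)*4 - (-4)*(-4)]
  = 3*(-8) - 4*(1) + (-4)*(-28) = 84
Dz = 3*[1*4 - (-4)*4] - 2*[(-3)*4 - (-4)*(-4)] + 4*[(-3)*4 - 1*(-4)]
  = 3*(20) - 2*(-28) + 4*(-8) = 84
x = Dx/D = 84/21 = 4, y = Dy/D = 84/21 = 4, z = Dz/D = 84/21 = 4
Check eq1: (3)(4) + (2)(4) + (-4)(4) = 4 = 4 ✓
Check eq2: (-3)(4) + (1)(4) + (1)(4) = -4 = -4 ✓
Check eq3: (-4)(4) + (4)(4) + (1)(4) = 4 = 4 ✓

x = 4, y = 4, z = 4


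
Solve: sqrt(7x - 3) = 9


Square both sides: 7x - 3 = 9^2 = 81
7x = 81 + 3 = 84
x = 12
Check: sqrt(7*12 - 3) = sqrt(81) = 9 ✓

x = 12


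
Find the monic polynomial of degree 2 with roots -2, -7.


A monic polynomial with roots -2, -7 is:
p(x) = (x + 2)(x + 7)
After multiplying by (x + 2): x + 2
After multiplying by (x + 7): x^2 + 9x + 14

x^2 + 9x + 14


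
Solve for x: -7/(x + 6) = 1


Multiply both sides by (x + 6): -7 = 1(x + 6)
Distribute: -7 = x + 6
x = -7 - 6 = -13
x = -13

x = -13


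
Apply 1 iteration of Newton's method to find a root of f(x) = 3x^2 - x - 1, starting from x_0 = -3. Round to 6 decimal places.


Newton's method: x_(n+1) = x_n - f(x_n)/f'(x_n)
f(x) = 3x^2 - x - 1
f'(x) = 6x - 1

Iteration 1:
  f(-3.000000) = 29.000000
  f'(-3.000000) = -19.000000
  x_1 = -3.000000 - (29.000000)/(-19.000000) = -1.473684

x_1 = -1.473684


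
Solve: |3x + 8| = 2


An absolute value equation |expr| = 2 gives two cases:
Case 1: 3x + 8 = 2
  3x = -6, so x = -2
Case 2: 3x + 8 = -2
  3x = -10, so x = -10/3

x = -10/3, x = -2


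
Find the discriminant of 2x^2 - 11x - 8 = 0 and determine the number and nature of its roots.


For ax^2 + bx + c = 0, discriminant D = b^2 - 4ac
Here a = 2, b = -11, c = -8
D = (-11)^2 - 4(2)(-8) = 121 + 64 = 185

D = 185 > 0 but not a perfect square
The equation has 2 distinct real irrational roots.

Discriminant = 185, 2 distinct real irrational roots


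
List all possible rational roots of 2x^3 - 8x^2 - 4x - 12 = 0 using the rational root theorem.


Rational root theorem: possible roots are ±p/q where:
  p divides the constant term (-12): p ∈ {1, 2, 3, 4, 6, 12}
  q divides the leading coefficient (2): q ∈ {1, 2}

All possible rational roots: -12, -6, -4, -3, -2, -3/2, -1, -1/2, 1/2, 1, 3/2, 2, 3, 4, 6, 12

-12, -6, -4, -3, -2, -3/2, -1, -1/2, 1/2, 1, 3/2, 2, 3, 4, 6, 12


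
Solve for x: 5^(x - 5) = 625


Express both sides with the same base.
625 = 5^4
Since the bases match, equate exponents: x - 5 = 4
So x = 4 - (-5) = 9

x = 9


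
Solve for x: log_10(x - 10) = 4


Convert to exponential form: x - 10 = 10^4 = 10000
x = 10000 + 10 = 10010
Check: log_10(10010 - 10) = log_10(10000) = log_10(10000) = 4 ✓

x = 10010


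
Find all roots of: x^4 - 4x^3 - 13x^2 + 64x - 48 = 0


Let p(x) = x^4 - 4x^3 - 13x^2 + 64x - 48. By the rational root theorem (leading coefficient 1), any rational root is an integer divisor of 48: try ±1, ±2, ... in turn.
Test x = 1: value = 0 ✓, so (x - 1) is a factor.
Synthetic division by (x - 1): bring down 1; 1(1) - 4 = -3; (-3)(1) - 13 = -16; (-16)(1) + 64 = 48; 48(1) - 48 = 0 → quotient x^3 - 3x^2 - 16x + 48, remainder 0.
Continue with the quotient x^3 - 3x^2 - 16x + 48 (candidates must divide 48; re-test x = 1 first in case it repeats).
Test x = 1: value = 30 ≠ 0.
Test x = -1: value = 60 ≠ 0.
Test x = 2: value = 12 ≠ 0.
Test x = -2: value = 60 ≠ 0.
Test x = 3: value = 0 ✓, so (x - 3) is a factor.
Synthetic division by (x - 3): bring down 1; 1(3) - 3 = 0; 0(3) - 16 = -16; (-16)(3) + 48 = 0 → quotient x^2 - 16, remainder 0.
Solve the quadratic x^2 - 16 = 0: discriminant = 0^2 - 4(1)(-16) = 0 + 64 = 64.
sqrt(64) = 8, so x = (0 ± 8)/2: x = 4 or x = -4.
Collecting all roots found:

x = -4, x = 1, x = 3, x = 4


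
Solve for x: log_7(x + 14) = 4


Convert to exponential form: x + 14 = 7^4 = 2401
x = 2401 - 14 = 2387
Check: log_7(2387 + 14) = log_7(2401) = log_7(2401) = 4 ✓

x = 2387


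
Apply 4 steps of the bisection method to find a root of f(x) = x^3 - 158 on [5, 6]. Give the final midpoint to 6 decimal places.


f(x) = x^3 - 158
f(5) = -33 < 0
f(6) = 58 > 0

Step 1: midpoint = (5.000000 + 6.000000)/2 = 5.500000
  f(5.500000) = 8.375000
  f(mid) > 0, so root is in [5.000000, 5.500000]

Step 2: midpoint = (5.000000 + 5.500000)/2 = 5.250000
  f(5.250000) = -13.296875
  f(mid) < 0, so root is in [5.250000, 5.500000]

Step 3: midpoint = (5.250000 + 5.500000)/2 = 5.375000
  f(5.375000) = -2.712891
  f(mid) < 0, so root is in [5.375000, 5.500000]

Step 4: midpoint = (5.375000 + 5.500000)/2 = 5.437500
  f(5.437500) = 2.767334
  f(mid) > 0, so root is in [5.375000, 5.437500]

midpoint = 5.437500


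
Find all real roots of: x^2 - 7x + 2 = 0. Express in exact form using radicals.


Using the quadratic formula: x = (-b ± sqrt(b^2 - 4ac)) / (2a)
Here a = 1, b = -7, c = 2
Discriminant = b^2 - 4ac = (-7)^2 - 4(1)(2) = 49 - 8 = 41
Since discriminant = 41 > 0, there are two real roots.
x = (7 ± sqrt(41)) / 2
Numerically: x ≈ 6.7016 or x ≈ 0.2984

x = (7 + sqrt(41)) / 2 or x = (7 - sqrt(41)) / 2


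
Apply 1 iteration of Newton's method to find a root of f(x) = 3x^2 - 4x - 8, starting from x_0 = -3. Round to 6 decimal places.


Newton's method: x_(n+1) = x_n - f(x_n)/f'(x_n)
f(x) = 3x^2 - 4x - 8
f'(x) = 6x - 4

Iteration 1:
  f(-3.000000) = 31.000000
  f'(-3.000000) = -22.000000
  x_1 = -3.000000 - (31.000000)/(-22.000000) = -1.590909

x_1 = -1.590909


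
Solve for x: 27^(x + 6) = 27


Express both sides with the same base.
27 = 27^1
Since the bases match, equate exponents: x + 6 = 1
So x = 1 - (6) = -5

x = -5


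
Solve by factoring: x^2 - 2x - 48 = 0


We need two numbers that multiply to -48 and add to -2.
Those numbers are -8 and 6 (since (-8) * 6 = -48 and (-8) + 6 = -2).
So x^2 - 2x - 48 = (x - 8)(x + 6) = 0
Setting each factor to zero: x = 8 or x = -6

x = -6, x = 8


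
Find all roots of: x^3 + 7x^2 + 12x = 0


The constant term is 0, so x = 0 is a root. Factor out x:
  x^2 + 7x + 12 = 0
Solve the quadratic x^2 + 7x + 12 = 0: discriminant = 7^2 - 4(1)(12) = 49 - 48 = 1.
sqrt(1) = 1, so x = (-7 ± 1)/2: x = -3 or x = -4.
Collecting all roots found:

x = -4, x = -3, x = 0


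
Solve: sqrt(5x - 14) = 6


Square both sides: 5x - 14 = 6^2 = 36
5x = 36 + 14 = 50
x = 10
Check: sqrt(5*10 - 14) = sqrt(36) = 6 ✓

x = 10


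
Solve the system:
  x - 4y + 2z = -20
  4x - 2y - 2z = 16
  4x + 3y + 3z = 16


Using Cramer's rule. Expand each determinant along the first row.
D  = 1*[(-2)*3 - (-2)*3] - (-4)*[4*3 - (-2)*4] + 2*[4*3 - (-2)*4]
  = 1*(0) - (-4)*(20) + 2*(20) = 120
Dx = (-20)*[(-2)*3 - (-2)*3] - (-4)*[16*3 - (-2)*16] + 2*[16*3 - (-2)*16]
  = (-20)*(0) - (-4)*(80) + 2*(80) = 480
Dy = 1*[16*3 - (-2)*16] - (-20)*[4*3 - (-2)*4] + 2*[4*16 - 16*4]
  = 1*(80) - (-20)*(20) + 2*(0) = 480
Dz = 1*[(-2)*16 - 16*3] - (-4)*[4*16 - 16*4] + (-20)*[4*3 - (-2)*4]
  = 1*(-80) - (-4)*(0) + (-20)*(20) = -480
x = Dx/D = 480/120 = 4, y = Dy/D = 480/120 = 4, z = Dz/D = -480/120 = -4
Check eq1: (1)(4) + (-4)(4) + (2)(-4) = -20 = -20 ✓
Check eq2: (4)(4) + (-2)(4) + (-2)(-4) = 16 = 16 ✓
Check eq3: (4)(4) + (3)(4) + (3)(-4) = 16 = 16 ✓

x = 4, y = 4, z = -4


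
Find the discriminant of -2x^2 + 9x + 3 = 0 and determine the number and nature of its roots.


For ax^2 + bx + c = 0, discriminant D = b^2 - 4ac
Here a = -2, b = 9, c = 3
D = (9)^2 - 4(-2)(3) = 81 + 24 = 105

D = 105 > 0 but not a perfect square
The equation has 2 distinct real irrational roots.

Discriminant = 105, 2 distinct real irrational roots


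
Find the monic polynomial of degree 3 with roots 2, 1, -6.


A monic polynomial with roots 2, 1, -6 is:
p(x) = (x - 2)(x - 1)(x + 6)
After multiplying by (x - 2): x - 2
After multiplying by (x - 1): x^2 - 3x + 2
After multiplying by (x + 6): x^3 + 3x^2 - 16x + 12

x^3 + 3x^2 - 16x + 12


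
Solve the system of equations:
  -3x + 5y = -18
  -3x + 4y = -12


Using Cramer's rule:
Determinant D = (-3)(4) - (-3)(5) = -12 + 15 = 3
Dx = (-18)(4) - (-12)(5) = -72 + 60 = -12
Dy = (-3)(-12) - (-3)(-18) = 36 - 54 = -18
x = Dx/D = -12/3 = -4
y = Dy/D = -18/3 = -6

x = -4, y = -6


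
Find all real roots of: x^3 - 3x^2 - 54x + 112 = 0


Let p(x) = x^3 - 3x^2 - 54x + 112. By the rational root theorem (leading coefficient 1), any rational root is an integer divisor of 112: try ±1, ±2, ... in turn.
Test x = 1: value = 56 ≠ 0.
Test x = -1: value = 162 ≠ 0.
Test x = 2: value = 0 ✓, so (x - 2) is a factor.
Synthetic division by (x - 2): bring down 1; 1(2) - 3 = -1; (-1)(2) - 54 = -56; (-56)(2) + 112 = 0 → quotient x^2 - x - 56, remainder 0.
Solve the quadratic x^2 - x - 56 = 0: discriminant = (-1)^2 - 4(1)(-56) = 1 + 224 = 225.
sqrt(225) = 15, so x = (1 ± 15)/2: x = 8 or x = -7.

x = -7, x = 2, x = 8


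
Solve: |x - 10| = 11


An absolute value equation |expr| = 11 gives two cases:
Case 1: x - 10 = 11
  x = 21, so x = 21
Case 2: x - 10 = -11
  x = -1, so x = -1

x = -1, x = 21


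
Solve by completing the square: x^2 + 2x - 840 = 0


Start: x^2 + 2x - 840 = 0
Move constant: x^2 + 2x = 840
Half of 2 is 1, squared is 1
Add 1 to both sides: x^2 + 2x + 1 = 841
(x + 1)^2 = 841
x + 1 = ±29
x = -1 + 29 = 28 or x = -1 - 29 = -30

x = -30, x = 28


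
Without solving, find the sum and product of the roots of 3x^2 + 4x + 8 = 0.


By Vieta's formulas for ax^2 + bx + c = 0:
  Sum of roots = -b/a
  Product of roots = c/a

Here a = 3, b = 4, c = 8
Sum = -(4)/3 = -4/3
Product = 8/3 = 8/3

Sum = -4/3, Product = 8/3


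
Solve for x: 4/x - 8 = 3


Subtract -8 from both sides: 4/x = 11
Multiply both sides by x: 4 = 11 * x
Divide by 11: x = 4/11

x = 4/11


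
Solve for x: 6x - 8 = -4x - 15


Starting with: 6x - 8 = -4x - 15
Move all x terms to left: (6 + 4)x = -15 + 8
Simplify: 10x = -7
Divide both sides by 10: x = -7/10

x = -7/10


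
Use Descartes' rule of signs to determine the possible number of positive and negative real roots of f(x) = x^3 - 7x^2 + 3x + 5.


Descartes' rule of signs:

For positive roots, count sign changes in f(x) = x^3 - 7x^2 + 3x + 5:
Signs of coefficients: +, -, +, +
Number of sign changes: 2
Possible positive real roots: 2, 0

For negative roots, examine f(-x) = -x^3 - 7x^2 - 3x + 5:
Signs of coefficients: -, -, -, +
Number of sign changes: 1
Possible negative real roots: 1

Positive roots: 2 or 0; Negative roots: 1


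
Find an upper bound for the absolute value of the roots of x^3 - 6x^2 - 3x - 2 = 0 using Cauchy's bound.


Cauchy's bound: all roots r satisfy |r| <= 1 + max(|a_i/a_n|) for i = 0,...,n-1
where a_n is the leading coefficient.

Coefficients: [1, -6, -3, -2]
Leading coefficient a_n = 1
Ratios |a_i/a_n|: 6, 3, 2
Maximum ratio: 6
Cauchy's bound: |r| <= 1 + 6 = 7

Upper bound = 7


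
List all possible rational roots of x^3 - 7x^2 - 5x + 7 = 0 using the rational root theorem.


Rational root theorem: possible roots are ±p/q where:
  p divides the constant term (7): p ∈ {1, 7}
  q divides the leading coefficient (1): q ∈ {1}

All possible rational roots: -7, -1, 1, 7

-7, -1, 1, 7


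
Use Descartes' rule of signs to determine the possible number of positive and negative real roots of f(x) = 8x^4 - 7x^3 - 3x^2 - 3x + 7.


Descartes' rule of signs:

For positive roots, count sign changes in f(x) = 8x^4 - 7x^3 - 3x^2 - 3x + 7:
Signs of coefficients: +, -, -, -, +
Number of sign changes: 2
Possible positive real roots: 2, 0

For negative roots, examine f(-x) = 8x^4 + 7x^3 - 3x^2 + 3x + 7:
Signs of coefficients: +, +, -, +, +
Number of sign changes: 2
Possible negative real roots: 2, 0

Positive roots: 2 or 0; Negative roots: 2 or 0


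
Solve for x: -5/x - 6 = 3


Subtract -6 from both sides: -5/x = 9
Multiply both sides by x: -5 = 9 * x
Divide by 9: x = -5/9

x = -5/9


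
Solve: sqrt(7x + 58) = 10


Square both sides: 7x + 58 = 10^2 = 100
7x = 100 - 58 = 42
x = 6
Check: sqrt(7*6 + 58) = sqrt(100) = 10 ✓

x = 6


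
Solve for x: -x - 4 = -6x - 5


Starting with: -x - 4 = -6x - 5
Move all x terms to left: (-1 + 6)x = -5 + 4
Simplify: 5x = -1
Divide both sides by 5: x = -1/5

x = -1/5


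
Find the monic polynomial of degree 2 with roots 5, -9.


A monic polynomial with roots 5, -9 is:
p(x) = (x - 5)(x + 9)
After multiplying by (x - 5): x - 5
After multiplying by (x + 9): x^2 + 4x - 45

x^2 + 4x - 45


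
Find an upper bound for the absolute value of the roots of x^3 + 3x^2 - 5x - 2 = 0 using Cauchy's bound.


Cauchy's bound: all roots r satisfy |r| <= 1 + max(|a_i/a_n|) for i = 0,...,n-1
where a_n is the leading coefficient.

Coefficients: [1, 3, -5, -2]
Leading coefficient a_n = 1
Ratios |a_i/a_n|: 3, 5, 2
Maximum ratio: 5
Cauchy's bound: |r| <= 1 + 5 = 6

Upper bound = 6


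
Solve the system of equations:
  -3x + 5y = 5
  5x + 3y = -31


Using Cramer's rule:
Determinant D = (-3)(3) - (5)(5) = -9 - 25 = -34
Dx = (5)(3) - (-31)(5) = 15 + 155 = 170
Dy = (-3)(-31) - (5)(5) = 93 - 25 = 68
x = Dx/D = 170/-34 = -5
y = Dy/D = 68/-34 = -2

x = -5, y = -2


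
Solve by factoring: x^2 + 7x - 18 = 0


We need two numbers that multiply to -18 and add to 7.
Those numbers are -2 and 9 (since (-2) * 9 = -18 and (-2) + 9 = 7).
So x^2 + 7x - 18 = (x - 2)(x + 9) = 0
Setting each factor to zero: x = 2 or x = -9

x = -9, x = 2


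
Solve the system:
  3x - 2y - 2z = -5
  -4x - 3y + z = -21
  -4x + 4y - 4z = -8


Using Cramer's rule. Expand each determinant along the first row.
D  = 3*[(-3)*(-4) - 1*4] - (-2)*[(-4)*(-4) - 1*(-4)] + (-2)*[(-4)*4 - (-3)*(-4)]
  = 3*(8) - (-2)*(20) + (-2)*(-28) = 120
Dx = (-5)*[(-3)*(-4) - 1*4] - (-2)*[(-21)*(-4) - 1*(-8)] + (-2)*[(-21)*4 - (-3)*(-8)]
  = (-5)*(8) - (-2)*(92) + (-2)*(-108) = 360
Dy = 3*[(-21)*(-4) - 1*(-8)] - (-5)*[(-4)*(-4) - 1*(-4)] + (-2)*[(-4)*(-8) - (-21)*(-4)]
  = 3*(92) - (-5)*(20) + (-2)*(-52) = 480
Dz = 3*[(-3)*(-8) - (-21)*4] - (-2)*[(-4)*(-8) - (-21)*(-4)] + (-5)*[(-4)*4 - (-3)*(-4)]
  = 3*(108) - (-2)*(-52) + (-5)*(-28) = 360
x = Dx/D = 360/120 = 3, y = Dy/D = 480/120 = 4, z = Dz/D = 360/120 = 3
Check eq1: (3)(3) + (-2)(4) + (-2)(3) = -5 = -5 ✓
Check eq2: (-4)(3) + (-3)(4) + (1)(3) = -21 = -21 ✓
Check eq3: (-4)(3) + (4)(4) + (-4)(3) = -8 = -8 ✓

x = 3, y = 4, z = 3


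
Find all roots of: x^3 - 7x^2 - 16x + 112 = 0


Let p(x) = x^3 - 7x^2 - 16x + 112. By the rational root theorem (leading coefficient 1), any rational root is an integer divisor of 112: try ±1, ±2, ... in turn.
Test x = 1: value = 90 ≠ 0.
Test x = -1: value = 120 ≠ 0.
Test x = 2: value = 60 ≠ 0.
Test x = -2: value = 108 ≠ 0.
Test x = 4: value = 0 ✓, so (x - 4) is a factor.
Synthetic division by (x - 4): bring down 1; 1(4) - 7 = -3; (-3)(4) - 16 = -28; (-28)(4) + 112 = 0 → quotient x^2 - 3x - 28, remainder 0.
Solve the quadratic x^2 - 3x - 28 = 0: discriminant = (-3)^2 - 4(1)(-28) = 9 + 112 = 121.
sqrt(121) = 11, so x = (3 ± 11)/2: x = 7 or x = -4.
Collecting all roots found:

x = -4, x = 4, x = 7


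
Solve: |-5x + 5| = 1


An absolute value equation |expr| = 1 gives two cases:
Case 1: -5x + 5 = 1
  -5x = -4, so x = 4/5
Case 2: -5x + 5 = -1
  -5x = -6, so x = 6/5

x = 4/5, x = 6/5


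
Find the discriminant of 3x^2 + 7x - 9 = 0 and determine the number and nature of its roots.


For ax^2 + bx + c = 0, discriminant D = b^2 - 4ac
Here a = 3, b = 7, c = -9
D = (7)^2 - 4(3)(-9) = 49 + 108 = 157

D = 157 > 0 but not a perfect square
The equation has 2 distinct real irrational roots.

Discriminant = 157, 2 distinct real irrational roots


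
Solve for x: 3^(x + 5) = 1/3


Express both sides with the same base.
1/3 = 3^(-1)
Since the bases match, equate exponents: x + 5 = -1
So x = -1 - (5) = -6

x = -6


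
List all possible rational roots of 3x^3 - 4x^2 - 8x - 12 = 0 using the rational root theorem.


Rational root theorem: possible roots are ±p/q where:
  p divides the constant term (-12): p ∈ {1, 2, 3, 4, 6, 12}
  q divides the leading coefficient (3): q ∈ {1, 3}

All possible rational roots: -12, -6, -4, -3, -2, -4/3, -1, -2/3, -1/3, 1/3, 2/3, 1, 4/3, 2, 3, 4, 6, 12

-12, -6, -4, -3, -2, -4/3, -1, -2/3, -1/3, 1/3, 2/3, 1, 4/3, 2, 3, 4, 6, 12


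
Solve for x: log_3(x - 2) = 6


Convert to exponential form: x - 2 = 3^6 = 729
x = 729 + 2 = 731
Check: log_3(731 - 2) = log_3(729) = log_3(729) = 6 ✓

x = 731


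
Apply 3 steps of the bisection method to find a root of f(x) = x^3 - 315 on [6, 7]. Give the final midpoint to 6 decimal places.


f(x) = x^3 - 315
f(6) = -99 < 0
f(7) = 28 > 0

Step 1: midpoint = (6.000000 + 7.000000)/2 = 6.500000
  f(6.500000) = -40.375000
  f(mid) < 0, so root is in [6.500000, 7.000000]

Step 2: midpoint = (6.500000 + 7.000000)/2 = 6.750000
  f(6.750000) = -7.453125
  f(mid) < 0, so root is in [6.750000, 7.000000]

Step 3: midpoint = (6.750000 + 7.000000)/2 = 6.875000
  f(6.875000) = 9.951172
  f(mid) > 0, so root is in [6.750000, 6.875000]

midpoint = 6.875000


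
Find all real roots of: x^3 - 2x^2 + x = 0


The constant term is 0, so x = 0 is a root. Factor out x:
  x(x^2 - 2x + 1) = 0
Solve the quadratic x^2 - 2x + 1 = 0: discriminant = (-2)^2 - 4(1)(1) = 4 - 4 = 0.
Discriminant = 0, so a double root: x = 2/2 = 1.

x = 0, x = 1 (multiplicity 2)


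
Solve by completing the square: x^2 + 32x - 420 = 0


Start: x^2 + 32x - 420 = 0
Move constant: x^2 + 32x = 420
Half of 32 is 16, squared is 256
Add 256 to both sides: x^2 + 32x + 256 = 676
(x + 16)^2 = 676
x + 16 = ±26
x = -16 + 26 = 10 or x = -16 - 26 = -42

x = -42, x = 10


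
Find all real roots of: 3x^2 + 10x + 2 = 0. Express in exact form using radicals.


Using the quadratic formula: x = (-b ± sqrt(b^2 - 4ac)) / (2a)
Here a = 3, b = 10, c = 2
Discriminant = b^2 - 4ac = 10^2 - 4(3)(2) = 100 - 24 = 76
Since discriminant = 76 > 0, there are two real roots.
x = (-10 ± 2*sqrt(19)) / 6
Simplifying: x = (-5 ± sqrt(19)) / 3
Numerically: x ≈ -0.2137 or x ≈ -3.1196

x = (-5 + sqrt(19)) / 3 or x = (-5 - sqrt(19)) / 3


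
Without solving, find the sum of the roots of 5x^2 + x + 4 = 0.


By Vieta's formulas for ax^2 + bx + c = 0:
  Sum of roots = -b/a
  Product of roots = c/a

Here a = 5, b = 1, c = 4
Sum = -(1)/5 = -1/5
Product = 4/5 = 4/5

Sum = -1/5


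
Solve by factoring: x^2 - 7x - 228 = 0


We need two numbers that multiply to -228 and add to -7.
Those numbers are 12 and -19 (since 12 * (-19) = -228 and 12 + (-19) = -7).
So x^2 - 7x - 228 = (x + 12)(x - 19) = 0
Setting each factor to zero: x = -12 or x = 19

x = -12, x = 19


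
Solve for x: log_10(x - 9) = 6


Convert to exponential form: x - 9 = 10^6 = 1000000
x = 1000000 + 9 = 1000009
Check: log_10(1000009 - 9) = log_10(1000000) = log_10(1000000) = 6 ✓

x = 1000009


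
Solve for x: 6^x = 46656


Express both sides with the same base.
46656 = 6^6
Since the bases match: x = 6

x = 6


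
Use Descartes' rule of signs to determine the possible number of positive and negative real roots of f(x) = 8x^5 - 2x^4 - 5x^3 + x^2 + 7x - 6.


Descartes' rule of signs:

For positive roots, count sign changes in f(x) = 8x^5 - 2x^4 - 5x^3 + x^2 + 7x - 6:
Signs of coefficients: +, -, -, +, +, -
Number of sign changes: 3
Possible positive real roots: 3, 1

For negative roots, examine f(-x) = -8x^5 - 2x^4 + 5x^3 + x^2 - 7x - 6:
Signs of coefficients: -, -, +, +, -, -
Number of sign changes: 2
Possible negative real roots: 2, 0

Positive roots: 3 or 1; Negative roots: 2 or 0


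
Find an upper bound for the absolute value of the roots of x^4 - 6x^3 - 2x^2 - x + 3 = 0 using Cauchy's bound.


Cauchy's bound: all roots r satisfy |r| <= 1 + max(|a_i/a_n|) for i = 0,...,n-1
where a_n is the leading coefficient.

Coefficients: [1, -6, -2, -1, 3]
Leading coefficient a_n = 1
Ratios |a_i/a_n|: 6, 2, 1, 3
Maximum ratio: 6
Cauchy's bound: |r| <= 1 + 6 = 7

Upper bound = 7


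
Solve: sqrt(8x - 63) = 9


Square both sides: 8x - 63 = 9^2 = 81
8x = 81 + 63 = 144
x = 18
Check: sqrt(8*18 - 63) = sqrt(81) = 9 ✓

x = 18


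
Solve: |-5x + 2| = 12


An absolute value equation |expr| = 12 gives two cases:
Case 1: -5x + 2 = 12
  -5x = 10, so x = -2
Case 2: -5x + 2 = -12
  -5x = -14, so x = 14/5

x = -2, x = 14/5


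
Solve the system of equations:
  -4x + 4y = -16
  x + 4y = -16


Using Cramer's rule:
Determinant D = (-4)(4) - (1)(4) = -16 - 4 = -20
Dx = (-16)(4) - (-16)(4) = -64 + 64 = 0
Dy = (-4)(-16) - (1)(-16) = 64 + 16 = 80
x = Dx/D = 0/-20 = 0
y = Dy/D = 80/-20 = -4

x = 0, y = -4


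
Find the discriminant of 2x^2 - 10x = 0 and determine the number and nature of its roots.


For ax^2 + bx + c = 0, discriminant D = b^2 - 4ac
Here a = 2, b = -10, c = 0
D = (-10)^2 - 4(2)(0) = 100 - 0 = 100

D = 100 > 0 and is a perfect square (sqrt = 10)
The equation has 2 distinct real rational roots.

Discriminant = 100, 2 distinct real rational roots


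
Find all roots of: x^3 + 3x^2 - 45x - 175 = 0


Let p(x) = x^3 + 3x^2 - 45x - 175. By the rational root theorem (leading coefficient 1), any rational root is an integer divisor of 175: try ±1, ±2, ... in turn.
Test x = 1: value = -216 ≠ 0.
Test x = -1: value = -128 ≠ 0.
Test x = 5: value = -200 ≠ 0.
Test x = -5: value = 0 ✓, so (x + 5) is a factor.
Synthetic division by (x + 5): bring down 1; 1(-5) + 3 = -2; (-2)(-5) - 45 = -35; (-35)(-5) - 175 = 0 → quotient x^2 - 2x - 35, remainder 0.
Solve the quadratic x^2 - 2x - 35 = 0: discriminant = (-2)^2 - 4(1)(-35) = 4 + 140 = 144.
sqrt(144) = 12, so x = (2 ± 12)/2: x = 7 or x = -5.
Collecting all roots found:

x = -5 (multiplicity 2), x = 7


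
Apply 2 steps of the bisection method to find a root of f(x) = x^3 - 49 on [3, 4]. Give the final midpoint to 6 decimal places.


f(x) = x^3 - 49
f(3) = -22 < 0
f(4) = 15 > 0

Step 1: midpoint = (3.000000 + 4.000000)/2 = 3.500000
  f(3.500000) = -6.125000
  f(mid) < 0, so root is in [3.500000, 4.000000]

Step 2: midpoint = (3.500000 + 4.000000)/2 = 3.750000
  f(3.750000) = 3.734375
  f(mid) > 0, so root is in [3.500000, 3.750000]

midpoint = 3.750000


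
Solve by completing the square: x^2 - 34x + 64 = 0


Start: x^2 - 34x + 64 = 0
Move constant: x^2 - 34x = -64
Half of -34 is -17, squared is 289
Add 289 to both sides: x^2 - 34x + 289 = 225
(x - 17)^2 = 225
x - 17 = ±15
x = 17 + 15 = 32 or x = 17 - 15 = 2

x = 2, x = 32


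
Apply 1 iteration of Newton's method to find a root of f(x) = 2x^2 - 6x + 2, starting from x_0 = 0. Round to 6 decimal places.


Newton's method: x_(n+1) = x_n - f(x_n)/f'(x_n)
f(x) = 2x^2 - 6x + 2
f'(x) = 4x - 6

Iteration 1:
  f(0.000000) = 2.000000
  f'(0.000000) = -6.000000
  x_1 = 0.000000 - (2.000000)/(-6.000000) = 0.333333

x_1 = 0.333333


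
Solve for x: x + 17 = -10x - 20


Starting with: x + 17 = -10x - 20
Move all x terms to left: (1 + 10)x = -20 - 17
Simplify: 11x = -37
Divide both sides by 11: x = -37/11

x = -37/11


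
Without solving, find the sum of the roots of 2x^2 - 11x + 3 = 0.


By Vieta's formulas for ax^2 + bx + c = 0:
  Sum of roots = -b/a
  Product of roots = c/a

Here a = 2, b = -11, c = 3
Sum = -(-11)/2 = 11/2
Product = 3/2 = 3/2

Sum = 11/2


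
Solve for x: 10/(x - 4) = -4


Multiply both sides by (x - 4): 10 = -4(x - 4)
Distribute: 10 = -4x + 16
-4x = 10 - 16 = -6
x = 3/2

x = 3/2


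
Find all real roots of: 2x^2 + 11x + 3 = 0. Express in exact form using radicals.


Using the quadratic formula: x = (-b ± sqrt(b^2 - 4ac)) / (2a)
Here a = 2, b = 11, c = 3
Discriminant = b^2 - 4ac = 11^2 - 4(2)(3) = 121 - 24 = 97
Since discriminant = 97 > 0, there are two real roots.
x = (-11 ± sqrt(97)) / 4
Numerically: x ≈ -0.2878 or x ≈ -5.2122

x = (-11 + sqrt(97)) / 4 or x = (-11 - sqrt(97)) / 4


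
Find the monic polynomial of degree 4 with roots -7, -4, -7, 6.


A monic polynomial with roots -7, -4, -7, 6 is:
p(x) = (x + 7)(x + 4)(x + 7)(x - 6)
After multiplying by (x + 7): x + 7
After multiplying by (x + 4): x^2 + 11x + 28
After multiplying by (x + 7): x^3 + 18x^2 + 105x + 196
After multiplying by (x - 6): x^4 + 12x^3 - 3x^2 - 434x - 1176

x^4 + 12x^3 - 3x^2 - 434x - 1176


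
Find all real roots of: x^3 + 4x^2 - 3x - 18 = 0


Let p(x) = x^3 + 4x^2 - 3x - 18. By the rational root theorem (leading coefficient 1), any rational root is an integer divisor of 18: try ±1, ±2, ... in turn.
Test x = 1: value = -16 ≠ 0.
Test x = -1: value = -12 ≠ 0.
Test x = 2: value = 0 ✓, so (x - 2) is a factor.
Synthetic division by (x - 2): bring down 1; 1(2) + 4 = 6; 6(2) - 3 = 9; 9(2) - 18 = 0 → quotient x^2 + 6x + 9, remainder 0.
Solve the quadratic x^2 + 6x + 9 = 0: discriminant = 6^2 - 4(1)(9) = 36 - 36 = 0.
Discriminant = 0, so a double root: x = -6/2 = -3.

x = -3 (multiplicity 2), x = 2


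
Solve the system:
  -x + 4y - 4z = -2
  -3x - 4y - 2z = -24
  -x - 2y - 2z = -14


Using Cramer's rule. Expand each determinant along the first row.
D  = (-1)*[(-4)*(-2) - (-2)*(-2)] - 4*[(-3)*(-2) - (-2)*(-1)] + (-4)*[(-3)*(-2) - (-4)*(-1)]
  = (-1)*(4) - 4*(4) + (-4)*(2) = -28
Dx = (-2)*[(-4)*(-2) - (-2)*(-2)] - 4*[(-24)*(-2) - (-2)*(-14)] + (-4)*[(-24)*(-2) - (-4)*(-14)]
  = (-2)*(4) - 4*(20) + (-4)*(-8) = -56
Dy = (-1)*[(-24)*(-2) - (-2)*(-14)] - (-2)*[(-3)*(-2) - (-2)*(-1)] + (-4)*[(-3)*(-14) - (-24)*(-1)]
  = (-1)*(20) - (-2)*(4) + (-4)*(18) = -84
Dz = (-1)*[(-4)*(-14) - (-24)*(-2)] - 4*[(-3)*(-14) - (-24)*(-1)] + (-2)*[(-3)*(-2) - (-4)*(-1)]
  = (-1)*(8) - 4*(18) + (-2)*(2) = -84
x = Dx/D = -56/-28 = 2, y = Dy/D = -84/-28 = 3, z = Dz/D = -84/-28 = 3
Check eq1: (-1)(2) + (4)(3) + (-4)(3) = -2 = -2 ✓
Check eq2: (-3)(2) + (-4)(3) + (-2)(3) = -24 = -24 ✓
Check eq3: (-1)(2) + (-2)(3) + (-2)(3) = -14 = -14 ✓

x = 2, y = 3, z = 3


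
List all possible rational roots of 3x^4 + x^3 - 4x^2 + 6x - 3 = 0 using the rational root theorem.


Rational root theorem: possible roots are ±p/q where:
  p divides the constant term (-3): p ∈ {1, 3}
  q divides the leading coefficient (3): q ∈ {1, 3}

All possible rational roots: -3, -1, -1/3, 1/3, 1, 3

-3, -1, -1/3, 1/3, 1, 3


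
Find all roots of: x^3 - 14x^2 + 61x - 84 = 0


Let p(x) = x^3 - 14x^2 + 61x - 84. By the rational root theorem (leading coefficient 1), any rational root is an integer divisor of 84: try ±1, ±2, ... in turn.
Test x = 1: value = -36 ≠ 0.
Test x = -1: value = -160 ≠ 0.
Test x = 2: value = -10 ≠ 0.
Test x = -2: value = -270 ≠ 0.
Test x = 3: value = 0 ✓, so (x - 3) is a factor.
Synthetic division by (x - 3): bring down 1; 1(3) - 14 = -11; (-11)(3) + 61 = 28; 28(3) - 84 = 0 → quotient x^2 - 11x + 28, remainder 0.
Solve the quadratic x^2 - 11x + 28 = 0: discriminant = (-11)^2 - 4(1)(28) = 121 - 112 = 9.
sqrt(9) = 3, so x = (11 ± 3)/2: x = 7 or x = 4.
Collecting all roots found:

x = 3, x = 4, x = 7


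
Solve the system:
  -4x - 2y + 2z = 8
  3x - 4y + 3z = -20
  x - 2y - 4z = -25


Using Cramer's rule. Expand each determinant along the first row.
D  = (-4)*[(-4)*(-4) - 3*(-2)] - (-2)*[3*(-4) - 3*1] + 2*[3*(-2) - (-4)*1]
  = (-4)*(22) - (-2)*(-15) + 2*(-2) = -122
Dx = 8*[(-4)*(-4) - 3*(-2)] - (-2)*[(-20)*(-4) - 3*(-25)] + 2*[(-20)*(-2) - (-4)*(-25)]
  = 8*(22) - (-2)*(155) + 2*(-60) = 366
Dy = (-4)*[(-20)*(-4) - 3*(-25)] - 8*[3*(-4) - 3*1] + 2*[3*(-25) - (-20)*1]
  = (-4)*(155) - 8*(-15) + 2*(-55) = -610
Dz = (-4)*[(-4)*(-25) - (-20)*(-2)] - (-2)*[3*(-25) - (-20)*1] + 8*[3*(-2) - (-4)*1]
  = (-4)*(60) - (-2)*(-55) + 8*(-2) = -366
x = Dx/D = 366/-122 = -3, y = Dy/D = -610/-122 = 5, z = Dz/D = -366/-122 = 3
Check eq1: (-4)(-3) + (-2)(5) + (2)(3) = 8 = 8 ✓
Check eq2: (3)(-3) + (-4)(5) + (3)(3) = -20 = -20 ✓
Check eq3: (1)(-3) + (-2)(5) + (-4)(3) = -25 = -25 ✓

x = -3, y = 5, z = 3


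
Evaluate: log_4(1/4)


We need the exponent such that 4^? = 1/4
4^(-1) = 1/4^1 = 1/4
Therefore log_4(1/4) = -1

-1


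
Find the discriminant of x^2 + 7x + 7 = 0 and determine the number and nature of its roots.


For ax^2 + bx + c = 0, discriminant D = b^2 - 4ac
Here a = 1, b = 7, c = 7
D = (7)^2 - 4(1)(7) = 49 - 28 = 21

D = 21 > 0 but not a perfect square
The equation has 2 distinct real irrational roots.

Discriminant = 21, 2 distinct real irrational roots


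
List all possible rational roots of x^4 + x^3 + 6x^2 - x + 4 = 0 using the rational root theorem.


Rational root theorem: possible roots are ±p/q where:
  p divides the constant term (4): p ∈ {1, 2, 4}
  q divides the leading coefficient (1): q ∈ {1}

All possible rational roots: -4, -2, -1, 1, 2, 4

-4, -2, -1, 1, 2, 4


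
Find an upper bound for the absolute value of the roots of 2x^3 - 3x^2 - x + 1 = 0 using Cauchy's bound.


Cauchy's bound: all roots r satisfy |r| <= 1 + max(|a_i/a_n|) for i = 0,...,n-1
where a_n is the leading coefficient.

Coefficients: [2, -3, -1, 1]
Leading coefficient a_n = 2
Ratios |a_i/a_n|: 3/2, 1/2, 1/2
Maximum ratio: 3/2
Cauchy's bound: |r| <= 1 + 3/2 = 5/2

Upper bound = 5/2


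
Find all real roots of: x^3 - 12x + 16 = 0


Let p(x) = x^3 - 12x + 16. By the rational root theorem (leading coefficient 1), any rational root is an integer divisor of 16: try ±1, ±2, ... in turn.
Test x = 1: value = 5 ≠ 0.
Test x = -1: value = 27 ≠ 0.
Test x = 2: value = 0 ✓, so (x - 2) is a factor.
Synthetic division by (x - 2): bring down 1; 1(2) + 0 = 2; 2(2) - 12 = -8; (-8)(2) + 16 = 0 → quotient x^2 + 2x - 8, remainder 0.
Solve the quadratic x^2 + 2x - 8 = 0: discriminant = 2^2 - 4(1)(-8) = 4 + 32 = 36.
sqrt(36) = 6, so x = (-2 ± 6)/2: x = 2 or x = -4.

x = -4, x = 2 (multiplicity 2)


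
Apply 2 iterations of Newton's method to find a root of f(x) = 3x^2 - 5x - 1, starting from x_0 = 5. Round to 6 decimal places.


Newton's method: x_(n+1) = x_n - f(x_n)/f'(x_n)
f(x) = 3x^2 - 5x - 1
f'(x) = 6x - 5

Iteration 1:
  f(5.000000) = 49.000000
  f'(5.000000) = 25.000000
  x_1 = 5.000000 - (49.000000)/(25.000000) = 3.040000

Iteration 2:
  f(3.040000) = 11.524800
  f'(3.040000) = 13.240000
  x_2 = 3.040000 - (11.524800)/(13.240000) = 2.169547

x_2 = 2.169547


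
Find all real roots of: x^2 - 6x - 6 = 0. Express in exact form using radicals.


Using the quadratic formula: x = (-b ± sqrt(b^2 - 4ac)) / (2a)
Here a = 1, b = -6, c = -6
Discriminant = b^2 - 4ac = (-6)^2 - 4(1)(-6) = 36 + 24 = 60
Since discriminant = 60 > 0, there are two real roots.
x = (6 ± 2*sqrt(15)) / 2
Simplifying: x = 3 ± sqrt(15)
Numerically: x ≈ 6.8730 or x ≈ -0.8730

x = 3 + sqrt(15) or x = 3 - sqrt(15)


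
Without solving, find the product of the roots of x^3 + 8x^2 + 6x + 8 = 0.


By Vieta's formulas for x^3 + bx^2 + cx + d = 0:
  r1 + r2 + r3 = -b/a = -8
  r1*r2 + r1*r3 + r2*r3 = c/a = 6
  r1*r2*r3 = -d/a = -8


Product = -8


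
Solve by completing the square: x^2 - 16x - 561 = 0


Start: x^2 - 16x - 561 = 0
Move constant: x^2 - 16x = 561
Half of -16 is -8, squared is 64
Add 64 to both sides: x^2 - 16x + 64 = 625
(x - 8)^2 = 625
x - 8 = ±25
x = 8 + 25 = 33 or x = 8 - 25 = -17

x = -17, x = 33


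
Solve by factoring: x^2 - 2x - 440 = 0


We need two numbers that multiply to -440 and add to -2.
Those numbers are 20 and -22 (since 20 * (-22) = -440 and 20 + (-22) = -2).
So x^2 - 2x - 440 = (x + 20)(x - 22) = 0
Setting each factor to zero: x = -20 or x = 22

x = -20, x = 22


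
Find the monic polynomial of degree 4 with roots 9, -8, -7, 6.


A monic polynomial with roots 9, -8, -7, 6 is:
p(x) = (x - 9)(x + 8)(x + 7)(x - 6)
After multiplying by (x - 9): x - 9
After multiplying by (x + 8): x^2 - x - 72
After multiplying by (x + 7): x^3 + 6x^2 - 79x - 504
After multiplying by (x - 6): x^4 - 115x^2 - 30x + 3024

x^4 - 115x^2 - 30x + 3024


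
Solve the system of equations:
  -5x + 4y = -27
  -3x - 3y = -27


Using Cramer's rule:
Determinant D = (-5)(-3) - (-3)(4) = 15 + 12 = 27
Dx = (-27)(-3) - (-27)(4) = 81 + 108 = 189
Dy = (-5)(-27) - (-3)(-27) = 135 - 81 = 54
x = Dx/D = 189/27 = 7
y = Dy/D = 54/27 = 2

x = 7, y = 2


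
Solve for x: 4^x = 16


Express both sides with the same base.
16 = 4^2
Since the bases match: x = 2

x = 2


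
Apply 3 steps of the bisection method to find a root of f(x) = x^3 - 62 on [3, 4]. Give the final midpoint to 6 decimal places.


f(x) = x^3 - 62
f(3) = -35 < 0
f(4) = 2 > 0

Step 1: midpoint = (3.000000 + 4.000000)/2 = 3.500000
  f(3.500000) = -19.125000
  f(mid) < 0, so root is in [3.500000, 4.000000]

Step 2: midpoint = (3.500000 + 4.000000)/2 = 3.750000
  f(3.750000) = -9.265625
  f(mid) < 0, so root is in [3.750000, 4.000000]

Step 3: midpoint = (3.750000 + 4.000000)/2 = 3.875000
  f(3.875000) = -3.814453
  f(mid) < 0, so root is in [3.875000, 4.000000]

midpoint = 3.875000


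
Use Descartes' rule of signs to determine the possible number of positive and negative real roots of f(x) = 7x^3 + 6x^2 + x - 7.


Descartes' rule of signs:

For positive roots, count sign changes in f(x) = 7x^3 + 6x^2 + x - 7:
Signs of coefficients: +, +, +, -
Number of sign changes: 1
Possible positive real roots: 1

For negative roots, examine f(-x) = -7x^3 + 6x^2 - x - 7:
Signs of coefficients: -, +, -, -
Number of sign changes: 2
Possible negative real roots: 2, 0

Positive roots: 1; Negative roots: 2 or 0


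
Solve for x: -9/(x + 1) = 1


Multiply both sides by (x + 1): -9 = 1(x + 1)
Distribute: -9 = x + 1
x = -9 - 1 = -10
x = -10

x = -10


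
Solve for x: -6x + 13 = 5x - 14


Starting with: -6x + 13 = 5x - 14
Move all x terms to left: (-6 - 5)x = -14 - 13
Simplify: -11x = -27
Divide both sides by -11: x = 27/11

x = 27/11


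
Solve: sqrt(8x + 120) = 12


Square both sides: 8x + 120 = 12^2 = 144
8x = 144 - 120 = 24
x = 3
Check: sqrt(8*3 + 120) = sqrt(144) = 12 ✓

x = 3


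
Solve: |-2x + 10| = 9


An absolute value equation |expr| = 9 gives two cases:
Case 1: -2x + 10 = 9
  -2x = -1, so x = 1/2
Case 2: -2x + 10 = -9
  -2x = -19, so x = 19/2

x = 1/2, x = 19/2


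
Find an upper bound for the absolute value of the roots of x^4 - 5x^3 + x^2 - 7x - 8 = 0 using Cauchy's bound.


Cauchy's bound: all roots r satisfy |r| <= 1 + max(|a_i/a_n|) for i = 0,...,n-1
where a_n is the leading coefficient.

Coefficients: [1, -5, 1, -7, -8]
Leading coefficient a_n = 1
Ratios |a_i/a_n|: 5, 1, 7, 8
Maximum ratio: 8
Cauchy's bound: |r| <= 1 + 8 = 9

Upper bound = 9


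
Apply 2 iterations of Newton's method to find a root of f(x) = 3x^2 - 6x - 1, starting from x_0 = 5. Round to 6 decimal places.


Newton's method: x_(n+1) = x_n - f(x_n)/f'(x_n)
f(x) = 3x^2 - 6x - 1
f'(x) = 6x - 6

Iteration 1:
  f(5.000000) = 44.000000
  f'(5.000000) = 24.000000
  x_1 = 5.000000 - (44.000000)/(24.000000) = 3.166667

Iteration 2:
  f(3.166667) = 10.083333
  f'(3.166667) = 13.000000
  x_2 = 3.166667 - (10.083333)/(13.000000) = 2.391026

x_2 = 2.391026


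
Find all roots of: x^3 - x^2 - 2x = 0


The constant term is 0, so x = 0 is a root. Factor out x:
  x^2 - x - 2 = 0
Solve the quadratic x^2 - x - 2 = 0: discriminant = (-1)^2 - 4(1)(-2) = 1 + 8 = 9.
sqrt(9) = 3, so x = (1 ± 3)/2: x = 2 or x = -1.
Collecting all roots found:

x = -1, x = 0, x = 2


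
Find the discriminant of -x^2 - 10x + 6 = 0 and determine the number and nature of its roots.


For ax^2 + bx + c = 0, discriminant D = b^2 - 4ac
Here a = -1, b = -10, c = 6
D = (-10)^2 - 4(-1)(6) = 100 + 24 = 124

D = 124 > 0 but not a perfect square
The equation has 2 distinct real irrational roots.

Discriminant = 124, 2 distinct real irrational roots


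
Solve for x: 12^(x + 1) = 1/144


Express both sides with the same base.
1/144 = 12^(-2)
Since the bases match, equate exponents: x + 1 = -2
So x = -2 - (1) = -3

x = -3


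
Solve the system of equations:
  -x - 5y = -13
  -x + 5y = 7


Using Cramer's rule:
Determinant D = (-1)(5) - (-1)(-5) = -5 - 5 = -10
Dx = (-13)(5) - (7)(-5) = -65 + 35 = -30
Dy = (-1)(7) - (-1)(-13) = -7 - 13 = -20
x = Dx/D = -30/-10 = 3
y = Dy/D = -20/-10 = 2

x = 3, y = 2
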